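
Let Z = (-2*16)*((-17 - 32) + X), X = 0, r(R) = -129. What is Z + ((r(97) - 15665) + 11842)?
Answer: -2384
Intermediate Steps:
Z = 1568 (Z = (-2*16)*((-17 - 32) + 0) = -32*(-49 + 0) = -32*(-49) = 1568)
Z + ((r(97) - 15665) + 11842) = 1568 + ((-129 - 15665) + 11842) = 1568 + (-15794 + 11842) = 1568 - 3952 = -2384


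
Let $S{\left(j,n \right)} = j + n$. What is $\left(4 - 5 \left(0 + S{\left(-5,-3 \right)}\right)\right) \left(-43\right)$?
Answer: $-1892$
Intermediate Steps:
$\left(4 - 5 \left(0 + S{\left(-5,-3 \right)}\right)\right) \left(-43\right) = \left(4 - 5 \left(0 - 8\right)\right) \left(-43\right) = \left(4 - -40\right) \left(-43\right) = \left(4 + 40\right) \left(-43\right) = 44 \left(-43\right) = -1892$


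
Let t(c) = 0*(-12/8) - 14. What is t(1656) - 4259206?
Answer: -4259220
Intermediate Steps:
t(c) = -14 (t(c) = 0*(-12*1/8) - 14 = 0*(-3/2) - 14 = 0 - 14 = -14)
t(1656) - 4259206 = -14 - 4259206 = -4259220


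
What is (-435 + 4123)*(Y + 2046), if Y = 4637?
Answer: 24646904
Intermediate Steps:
(-435 + 4123)*(Y + 2046) = (-435 + 4123)*(4637 + 2046) = 3688*6683 = 24646904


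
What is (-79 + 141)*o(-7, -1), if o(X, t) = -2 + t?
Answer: -186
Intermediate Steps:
(-79 + 141)*o(-7, -1) = (-79 + 141)*(-2 - 1) = 62*(-3) = -186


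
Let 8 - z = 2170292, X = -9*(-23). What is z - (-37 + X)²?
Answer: -2199184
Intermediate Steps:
X = 207
z = -2170284 (z = 8 - 1*2170292 = 8 - 2170292 = -2170284)
z - (-37 + X)² = -2170284 - (-37 + 207)² = -2170284 - 1*170² = -2170284 - 1*28900 = -2170284 - 28900 = -2199184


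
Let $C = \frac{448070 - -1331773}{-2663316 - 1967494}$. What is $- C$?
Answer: $\frac{1779843}{4630810} \approx 0.38435$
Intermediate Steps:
$C = - \frac{1779843}{4630810}$ ($C = \frac{448070 + \left(-139122 + 1470895\right)}{-4630810} = \left(448070 + 1331773\right) \left(- \frac{1}{4630810}\right) = 1779843 \left(- \frac{1}{4630810}\right) = - \frac{1779843}{4630810} \approx -0.38435$)
$- C = \left(-1\right) \left(- \frac{1779843}{4630810}\right) = \frac{1779843}{4630810}$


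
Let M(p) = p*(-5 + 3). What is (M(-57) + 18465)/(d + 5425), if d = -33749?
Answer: -18579/28324 ≈ -0.65595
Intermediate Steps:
M(p) = -2*p (M(p) = p*(-2) = -2*p)
(M(-57) + 18465)/(d + 5425) = (-2*(-57) + 18465)/(-33749 + 5425) = (114 + 18465)/(-28324) = 18579*(-1/28324) = -18579/28324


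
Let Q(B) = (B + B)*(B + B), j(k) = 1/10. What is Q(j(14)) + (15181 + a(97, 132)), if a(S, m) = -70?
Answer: 377776/25 ≈ 15111.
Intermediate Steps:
j(k) = ⅒
Q(B) = 4*B² (Q(B) = (2*B)*(2*B) = 4*B²)
Q(j(14)) + (15181 + a(97, 132)) = 4*(⅒)² + (15181 - 70) = 4*(1/100) + 15111 = 1/25 + 15111 = 377776/25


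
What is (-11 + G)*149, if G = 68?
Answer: 8493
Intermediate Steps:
(-11 + G)*149 = (-11 + 68)*149 = 57*149 = 8493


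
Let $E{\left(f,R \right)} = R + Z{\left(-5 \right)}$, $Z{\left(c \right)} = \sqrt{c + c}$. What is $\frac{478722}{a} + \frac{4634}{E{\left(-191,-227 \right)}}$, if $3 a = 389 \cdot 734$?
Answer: $\frac{- 498558901 i + 718083 \sqrt{10}}{142763 \left(\sqrt{10} + 227 i\right)} \approx -15.38 - 0.28433 i$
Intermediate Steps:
$a = \frac{285526}{3}$ ($a = \frac{389 \cdot 734}{3} = \frac{1}{3} \cdot 285526 = \frac{285526}{3} \approx 95175.0$)
$Z{\left(c \right)} = \sqrt{2} \sqrt{c}$ ($Z{\left(c \right)} = \sqrt{2 c} = \sqrt{2} \sqrt{c}$)
$E{\left(f,R \right)} = R + i \sqrt{10}$ ($E{\left(f,R \right)} = R + \sqrt{2} \sqrt{-5} = R + \sqrt{2} i \sqrt{5} = R + i \sqrt{10}$)
$\frac{478722}{a} + \frac{4634}{E{\left(-191,-227 \right)}} = \frac{478722}{\frac{285526}{3}} + \frac{4634}{-227 + i \sqrt{10}} = 478722 \cdot \frac{3}{285526} + \frac{4634}{-227 + i \sqrt{10}} = \frac{718083}{142763} + \frac{4634}{-227 + i \sqrt{10}}$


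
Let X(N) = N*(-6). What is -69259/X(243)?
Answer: 69259/1458 ≈ 47.503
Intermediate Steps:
X(N) = -6*N
-69259/X(243) = -69259/((-6*243)) = -69259/(-1458) = -69259*(-1)/1458 = -1*(-69259/1458) = 69259/1458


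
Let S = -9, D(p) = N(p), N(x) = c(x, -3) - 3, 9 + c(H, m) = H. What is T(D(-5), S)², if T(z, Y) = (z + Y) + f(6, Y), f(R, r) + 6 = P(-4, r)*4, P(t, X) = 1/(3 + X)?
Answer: 9604/9 ≈ 1067.1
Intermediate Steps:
c(H, m) = -9 + H
N(x) = -12 + x (N(x) = (-9 + x) - 3 = -12 + x)
D(p) = -12 + p
f(R, r) = -6 + 4/(3 + r)
T(z, Y) = Y + z + 2*(-7 - 3*Y)/(3 + Y) (T(z, Y) = (z + Y) + 2*(-7 - 3*Y)/(3 + Y) = (Y + z) + 2*(-7 - 3*Y)/(3 + Y) = Y + z + 2*(-7 - 3*Y)/(3 + Y))
T(D(-5), S)² = ((4 + (3 - 9)*(-6 - 9 + (-12 - 5)))/(3 - 9))² = ((4 - 6*(-6 - 9 - 17))/(-6))² = (-(4 - 6*(-32))/6)² = (-(4 + 192)/6)² = (-⅙*196)² = (-98/3)² = 9604/9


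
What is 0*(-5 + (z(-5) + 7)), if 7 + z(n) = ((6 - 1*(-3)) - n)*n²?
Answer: 0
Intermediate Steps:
z(n) = -7 + n²*(9 - n) (z(n) = -7 + ((6 - 1*(-3)) - n)*n² = -7 + ((6 + 3) - n)*n² = -7 + (9 - n)*n² = -7 + n²*(9 - n))
0*(-5 + (z(-5) + 7)) = 0*(-5 + ((-7 - 1*(-5)³ + 9*(-5)²) + 7)) = 0*(-5 + ((-7 - 1*(-125) + 9*25) + 7)) = 0*(-5 + ((-7 + 125 + 225) + 7)) = 0*(-5 + (343 + 7)) = 0*(-5 + 350) = 0*345 = 0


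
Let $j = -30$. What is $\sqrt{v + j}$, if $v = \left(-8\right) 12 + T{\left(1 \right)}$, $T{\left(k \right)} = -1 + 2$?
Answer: $5 i \sqrt{5} \approx 11.18 i$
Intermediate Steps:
$T{\left(k \right)} = 1$
$v = -95$ ($v = \left(-8\right) 12 + 1 = -96 + 1 = -95$)
$\sqrt{v + j} = \sqrt{-95 - 30} = \sqrt{-125} = 5 i \sqrt{5}$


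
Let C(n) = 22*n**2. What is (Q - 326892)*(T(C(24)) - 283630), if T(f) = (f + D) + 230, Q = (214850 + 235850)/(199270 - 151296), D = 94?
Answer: 2122023076136236/23987 ≈ 8.8465e+10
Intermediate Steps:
Q = 225350/23987 (Q = 450700/47974 = 450700*(1/47974) = 225350/23987 ≈ 9.3947)
T(f) = 324 + f (T(f) = (f + 94) + 230 = (94 + f) + 230 = 324 + f)
(Q - 326892)*(T(C(24)) - 283630) = (225350/23987 - 326892)*((324 + 22*24**2) - 283630) = -7840933054*((324 + 22*576) - 283630)/23987 = -7840933054*((324 + 12672) - 283630)/23987 = -7840933054*(12996 - 283630)/23987 = -7840933054/23987*(-270634) = 2122023076136236/23987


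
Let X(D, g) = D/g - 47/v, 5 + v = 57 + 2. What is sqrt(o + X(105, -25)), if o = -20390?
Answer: 7*I*sqrt(3371430)/90 ≈ 142.81*I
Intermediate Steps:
v = 54 (v = -5 + (57 + 2) = -5 + 59 = 54)
X(D, g) = -47/54 + D/g (X(D, g) = D/g - 47/54 = -47/54 + D/g)
sqrt(o + X(105, -25)) = sqrt(-20390 + (-47/54 + 105/(-25))) = sqrt(-20390 + (-47/54 + 105*(-1/25))) = sqrt(-20390 + (-47/54 - 21/5)) = sqrt(-20390 - 1369/270) = sqrt(-5506669/270) = 7*I*sqrt(3371430)/90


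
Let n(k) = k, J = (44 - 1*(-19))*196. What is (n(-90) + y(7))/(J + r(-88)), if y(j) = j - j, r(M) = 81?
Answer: -10/1381 ≈ -0.0072411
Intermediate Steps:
y(j) = 0
J = 12348 (J = (44 + 19)*196 = 63*196 = 12348)
(n(-90) + y(7))/(J + r(-88)) = (-90 + 0)/(12348 + 81) = -90/12429 = -90*1/12429 = -10/1381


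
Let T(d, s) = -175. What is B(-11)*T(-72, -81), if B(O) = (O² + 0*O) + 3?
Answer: -21700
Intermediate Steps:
B(O) = 3 + O² (B(O) = (O² + 0) + 3 = O² + 3 = 3 + O²)
B(-11)*T(-72, -81) = (3 + (-11)²)*(-175) = (3 + 121)*(-175) = 124*(-175) = -21700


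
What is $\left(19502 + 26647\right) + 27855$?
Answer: $74004$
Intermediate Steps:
$\left(19502 + 26647\right) + 27855 = 46149 + 27855 = 74004$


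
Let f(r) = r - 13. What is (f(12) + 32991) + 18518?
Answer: 51508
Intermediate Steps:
f(r) = -13 + r
(f(12) + 32991) + 18518 = ((-13 + 12) + 32991) + 18518 = (-1 + 32991) + 18518 = 32990 + 18518 = 51508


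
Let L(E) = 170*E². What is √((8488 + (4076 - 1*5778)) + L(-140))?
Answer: √3338786 ≈ 1827.2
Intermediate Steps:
√((8488 + (4076 - 1*5778)) + L(-140)) = √((8488 + (4076 - 1*5778)) + 170*(-140)²) = √((8488 + (4076 - 5778)) + 170*19600) = √((8488 - 1702) + 3332000) = √(6786 + 3332000) = √3338786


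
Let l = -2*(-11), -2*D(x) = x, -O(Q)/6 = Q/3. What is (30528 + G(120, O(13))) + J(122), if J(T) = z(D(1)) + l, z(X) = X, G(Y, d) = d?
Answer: 61047/2 ≈ 30524.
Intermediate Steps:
O(Q) = -2*Q (O(Q) = -6*Q/3 = -2*Q)
D(x) = -x/2
l = 22
J(T) = 43/2 (J(T) = -1/2*1 + 22 = -1/2 + 22 = 43/2)
(30528 + G(120, O(13))) + J(122) = (30528 - 2*13) + 43/2 = (30528 - 26) + 43/2 = 30502 + 43/2 = 61047/2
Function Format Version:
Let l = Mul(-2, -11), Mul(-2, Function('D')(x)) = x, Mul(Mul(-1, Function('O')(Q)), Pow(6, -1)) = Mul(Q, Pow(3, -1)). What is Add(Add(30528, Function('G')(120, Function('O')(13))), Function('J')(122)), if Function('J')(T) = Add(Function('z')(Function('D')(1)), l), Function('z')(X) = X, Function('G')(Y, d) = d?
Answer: Rational(61047, 2) ≈ 30524.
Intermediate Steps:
Function('O')(Q) = Mul(-2, Q) (Function('O')(Q) = Mul(-6, Mul(Q, Pow(3, -1))) = Mul(-6, Mul(Q, Rational(1, 3))) = Mul(-6, Mul(Rational(1, 3), Q)) = Mul(-2, Q))
Function('D')(x) = Mul(Rational(-1, 2), x)
l = 22
Function('J')(T) = Rational(43, 2) (Function('J')(T) = Add(Mul(Rational(-1, 2), 1), 22) = Add(Rational(-1, 2), 22) = Rational(43, 2))
Add(Add(30528, Function('G')(120, Function('O')(13))), Function('J')(122)) = Add(Add(30528, Mul(-2, 13)), Rational(43, 2)) = Add(Add(30528, -26), Rational(43, 2)) = Add(30502, Rational(43, 2)) = Rational(61047, 2)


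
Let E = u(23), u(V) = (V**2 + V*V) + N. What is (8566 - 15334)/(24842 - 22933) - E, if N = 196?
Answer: -2400654/1909 ≈ -1257.5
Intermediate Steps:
u(V) = 196 + 2*V**2 (u(V) = (V**2 + V*V) + 196 = (V**2 + V**2) + 196 = 2*V**2 + 196 = 196 + 2*V**2)
E = 1254 (E = 196 + 2*23**2 = 196 + 2*529 = 196 + 1058 = 1254)
(8566 - 15334)/(24842 - 22933) - E = (8566 - 15334)/(24842 - 22933) - 1*1254 = -6768/1909 - 1254 = -2400654/1909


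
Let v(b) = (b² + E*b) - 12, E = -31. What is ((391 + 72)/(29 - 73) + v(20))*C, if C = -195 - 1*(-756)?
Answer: -544221/4 ≈ -1.3606e+5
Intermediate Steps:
v(b) = -12 + b² - 31*b (v(b) = (b² - 31*b) - 12 = -12 + b² - 31*b)
C = 561 (C = -195 + 756 = 561)
((391 + 72)/(29 - 73) + v(20))*C = ((391 + 72)/(29 - 73) + (-12 + 20² - 31*20))*561 = (463/(-44) + (-12 + 400 - 620))*561 = (463*(-1/44) - 232)*561 = (-463/44 - 232)*561 = -10671/44*561 = -544221/4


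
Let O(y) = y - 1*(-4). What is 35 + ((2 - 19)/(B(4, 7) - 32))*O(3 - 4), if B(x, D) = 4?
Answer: 1031/28 ≈ 36.821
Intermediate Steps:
O(y) = 4 + y (O(y) = y + 4 = 4 + y)
35 + ((2 - 19)/(B(4, 7) - 32))*O(3 - 4) = 35 + ((2 - 19)/(4 - 32))*(4 + (3 - 4)) = 35 + (-17/(-28))*(4 - 1) = 35 - 17*(-1/28)*3 = 35 + (17/28)*3 = 35 + 51/28 = 1031/28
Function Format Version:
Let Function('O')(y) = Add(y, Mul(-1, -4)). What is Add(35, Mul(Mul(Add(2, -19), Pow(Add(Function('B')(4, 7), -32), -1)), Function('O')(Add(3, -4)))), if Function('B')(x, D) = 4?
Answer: Rational(1031, 28) ≈ 36.821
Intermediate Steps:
Function('O')(y) = Add(4, y) (Function('O')(y) = Add(y, 4) = Add(4, y))
Add(35, Mul(Mul(Add(2, -19), Pow(Add(Function('B')(4, 7), -32), -1)), Function('O')(Add(3, -4)))) = Add(35, Mul(Mul(Add(2, -19), Pow(Add(4, -32), -1)), Add(4, Add(3, -4)))) = Add(35, Mul(Mul(-17, Pow(-28, -1)), Add(4, -1))) = Add(35, Mul(Mul(-17, Rational(-1, 28)), 3)) = Add(35, Mul(Rational(17, 28), 3)) = Add(35, Rational(51, 28)) = Rational(1031, 28)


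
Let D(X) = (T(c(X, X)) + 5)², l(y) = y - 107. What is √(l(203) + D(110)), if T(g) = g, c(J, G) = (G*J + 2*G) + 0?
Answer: √151905721 ≈ 12325.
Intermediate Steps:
c(J, G) = 2*G + G*J (c(J, G) = (2*G + G*J) + 0 = 2*G + G*J)
l(y) = -107 + y
D(X) = (5 + X*(2 + X))² (D(X) = (X*(2 + X) + 5)² = (5 + X*(2 + X))²)
√(l(203) + D(110)) = √((-107 + 203) + (5 + 110*(2 + 110))²) = √(96 + (5 + 110*112)²) = √(96 + (5 + 12320)²) = √(96 + 12325²) = √(96 + 151905625) = √151905721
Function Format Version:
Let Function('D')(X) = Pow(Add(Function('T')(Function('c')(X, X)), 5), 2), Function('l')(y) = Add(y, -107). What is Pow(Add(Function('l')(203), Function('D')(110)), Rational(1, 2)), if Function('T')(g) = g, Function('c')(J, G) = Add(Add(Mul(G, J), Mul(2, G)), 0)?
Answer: Pow(151905721, Rational(1, 2)) ≈ 12325.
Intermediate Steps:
Function('c')(J, G) = Add(Mul(2, G), Mul(G, J)) (Function('c')(J, G) = Add(Add(Mul(2, G), Mul(G, J)), 0) = Add(Mul(2, G), Mul(G, J)))
Function('l')(y) = Add(-107, y)
Function('D')(X) = Pow(Add(5, Mul(X, Add(2, X))), 2) (Function('D')(X) = Pow(Add(Mul(X, Add(2, X)), 5), 2) = Pow(Add(5, Mul(X, Add(2, X))), 2))
Pow(Add(Function('l')(203), Function('D')(110)), Rational(1, 2)) = Pow(Add(Add(-107, 203), Pow(Add(5, Mul(110, Add(2, 110))), 2)), Rational(1, 2)) = Pow(Add(96, Pow(Add(5, Mul(110, 112)), 2)), Rational(1, 2)) = Pow(Add(96, Pow(Add(5, 12320), 2)), Rational(1, 2)) = Pow(Add(96, Pow(12325, 2)), Rational(1, 2)) = Pow(Add(96, 151905625), Rational(1, 2)) = Pow(151905721, Rational(1, 2))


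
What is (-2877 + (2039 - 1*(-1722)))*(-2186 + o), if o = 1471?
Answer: -632060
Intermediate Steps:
(-2877 + (2039 - 1*(-1722)))*(-2186 + o) = (-2877 + (2039 - 1*(-1722)))*(-2186 + 1471) = (-2877 + (2039 + 1722))*(-715) = (-2877 + 3761)*(-715) = 884*(-715) = -632060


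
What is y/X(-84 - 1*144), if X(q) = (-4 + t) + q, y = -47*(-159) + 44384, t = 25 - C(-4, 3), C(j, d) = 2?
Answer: -51857/209 ≈ -248.12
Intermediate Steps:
t = 23 (t = 25 - 1*2 = 25 - 2 = 23)
y = 51857 (y = 7473 + 44384 = 51857)
X(q) = 19 + q (X(q) = (-4 + 23) + q = 19 + q)
y/X(-84 - 1*144) = 51857/(19 + (-84 - 1*144)) = 51857/(19 + (-84 - 144)) = 51857/(19 - 228) = 51857/(-209) = 51857*(-1/209) = -51857/209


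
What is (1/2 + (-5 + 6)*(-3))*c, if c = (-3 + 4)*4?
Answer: -10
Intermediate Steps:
c = 4 (c = 1*4 = 4)
(1/2 + (-5 + 6)*(-3))*c = (1/2 + (-5 + 6)*(-3))*4 = (½ + 1*(-3))*4 = (½ - 3)*4 = -5/2*4 = -10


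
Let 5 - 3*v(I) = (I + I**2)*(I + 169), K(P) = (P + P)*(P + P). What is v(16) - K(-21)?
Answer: -55607/3 ≈ -18536.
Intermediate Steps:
K(P) = 4*P**2 (K(P) = (2*P)*(2*P) = 4*P**2)
v(I) = 5/3 - (169 + I)*(I + I**2)/3 (v(I) = 5/3 - (I + I**2)*(I + 169)/3 = 5/3 - (I + I**2)*(169 + I)/3 = 5/3 - (169 + I)*(I + I**2)/3)
v(16) - K(-21) = (5/3 - 170/3*16**2 - 169/3*16 - 1/3*16**3) - 4*(-21)**2 = (5/3 - 170/3*256 - 2704/3 - 1/3*4096) - 4*441 = (5/3 - 43520/3 - 2704/3 - 4096/3) - 1*1764 = -50315/3 - 1764 = -55607/3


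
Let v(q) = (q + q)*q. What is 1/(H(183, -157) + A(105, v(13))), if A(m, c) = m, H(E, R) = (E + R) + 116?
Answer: 1/247 ≈ 0.0040486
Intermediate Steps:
v(q) = 2*q**2 (v(q) = (2*q)*q = 2*q**2)
H(E, R) = 116 + E + R
1/(H(183, -157) + A(105, v(13))) = 1/((116 + 183 - 157) + 105) = 1/(142 + 105) = 1/247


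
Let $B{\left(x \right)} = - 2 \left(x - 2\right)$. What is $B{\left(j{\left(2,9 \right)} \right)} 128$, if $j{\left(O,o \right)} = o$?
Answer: $-1792$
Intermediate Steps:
$B{\left(x \right)} = 4 - 2 x$ ($B{\left(x \right)} = - 2 \left(-2 + x\right) = 4 - 2 x$)
$B{\left(j{\left(2,9 \right)} \right)} 128 = \left(4 - 18\right) 128 = \left(-14\right) 128 = -1792$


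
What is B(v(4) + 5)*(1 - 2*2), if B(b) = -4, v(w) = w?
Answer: 12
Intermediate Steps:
B(v(4) + 5)*(1 - 2*2) = -4*(1 - 2*2) = -4*(1 - 1*4) = -4*(1 - 4) = -4*(-3) = 12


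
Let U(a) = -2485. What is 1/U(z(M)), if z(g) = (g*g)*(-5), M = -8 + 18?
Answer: -1/2485 ≈ -0.00040241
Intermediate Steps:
M = 10
z(g) = -5*g² (z(g) = g²*(-5) = -5*g²)
1/U(z(M)) = 1/(-2485) = -1/2485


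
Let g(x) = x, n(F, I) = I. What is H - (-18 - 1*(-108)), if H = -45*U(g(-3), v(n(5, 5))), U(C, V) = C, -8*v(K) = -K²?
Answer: 45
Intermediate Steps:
v(K) = K²/8 (v(K) = -(-1)*K²/8 = K²/8)
H = 135 (H = -45*(-3) = 135)
H - (-18 - 1*(-108)) = 135 - (-18 - 1*(-108)) = 135 - (-18 + 108) = 135 - 1*90 = 135 - 90 = 45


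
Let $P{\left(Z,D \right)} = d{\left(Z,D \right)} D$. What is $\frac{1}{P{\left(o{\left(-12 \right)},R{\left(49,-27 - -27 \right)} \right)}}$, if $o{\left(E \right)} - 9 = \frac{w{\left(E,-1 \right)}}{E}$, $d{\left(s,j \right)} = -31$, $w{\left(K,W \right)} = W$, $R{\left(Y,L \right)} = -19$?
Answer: $\frac{1}{589} \approx 0.0016978$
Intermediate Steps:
$o{\left(E \right)} = 9 - \frac{1}{E}$
$P{\left(Z,D \right)} = - 31 D$
$\frac{1}{P{\left(o{\left(-12 \right)},R{\left(49,-27 - -27 \right)} \right)}} = \frac{1}{\left(-31\right) \left(-19\right)} = \frac{1}{589}$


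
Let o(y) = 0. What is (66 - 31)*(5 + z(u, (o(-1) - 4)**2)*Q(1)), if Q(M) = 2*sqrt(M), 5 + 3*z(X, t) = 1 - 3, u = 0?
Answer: 35/3 ≈ 11.667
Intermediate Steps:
z(X, t) = -7/3 (z(X, t) = -5/3 + (1 - 3)/3 = -5/3 + (1/3)*(-2) = -5/3 - 2/3 = -7/3)
(66 - 31)*(5 + z(u, (o(-1) - 4)**2)*Q(1)) = (66 - 31)*(5 - 14*sqrt(1)/3) = 35*(5 - 14/3) = 35*(1/3) = 35/3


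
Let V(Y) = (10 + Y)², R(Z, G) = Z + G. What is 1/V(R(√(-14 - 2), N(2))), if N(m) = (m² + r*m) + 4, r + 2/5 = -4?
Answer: 10725/1582564 - 2875*I/395641 ≈ 0.006777 - 0.0072667*I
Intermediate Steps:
r = -22/5 (r = -⅖ - 4 = -22/5 ≈ -4.4000)
N(m) = 4 + m² - 22*m/5 (N(m) = (m² - 22*m/5) + 4 = 4 + m² - 22*m/5)
R(Z, G) = G + Z
1/V(R(√(-14 - 2), N(2))) = 1/((10 + ((4 + 2² - 22/5*2) + √(-14 - 2)))²) = 1/((10 + ((4 + 4 - 44/5) + √(-16)))²) = 1/((10 + (-⅘ + 4*I))²) = 1/((46/5 + 4*I)²) = (46/5 + 4*I)⁻²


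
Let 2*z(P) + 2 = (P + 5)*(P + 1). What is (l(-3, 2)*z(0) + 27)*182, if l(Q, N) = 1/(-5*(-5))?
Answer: 123123/25 ≈ 4924.9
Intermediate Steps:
l(Q, N) = 1/25
z(P) = -1 + (1 + P)*(5 + P)/2 (z(P) = -1 + ((P + 5)*(P + 1))/2 = -1 + ((5 + P)*(1 + P))/2 = -1 + ((1 + P)*(5 + P))/2 = -1 + (1 + P)*(5 + P)/2)
(l(-3, 2)*z(0) + 27)*182 = ((3/2 + (1/2)*0**2 + 3*0)/25 + 27)*182 = ((3/2 + (1/2)*0 + 0)/25 + 27)*182 = ((3/2 + 0 + 0)/25 + 27)*182 = ((1/25)*(3/2) + 27)*182 = (3/50 + 27)*182 = (1353/50)*182 = 123123/25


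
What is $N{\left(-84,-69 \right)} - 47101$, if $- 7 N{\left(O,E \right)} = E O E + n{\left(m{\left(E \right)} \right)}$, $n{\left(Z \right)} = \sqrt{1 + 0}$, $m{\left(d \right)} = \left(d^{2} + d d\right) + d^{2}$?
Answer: $\frac{70216}{7} \approx 10031.0$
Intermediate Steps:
$m{\left(d \right)} = 3 d^{2}$ ($m{\left(d \right)} = \left(d^{2} + d^{2}\right) + d^{2} = 2 d^{2} + d^{2} = 3 d^{2}$)
$n{\left(Z \right)} = 1$ ($n{\left(Z \right)} = \sqrt{1} = 1$)
$N{\left(O,E \right)} = - \frac{1}{7} - \frac{O E^{2}}{7}$ ($N{\left(O,E \right)} = - \frac{E O E + 1}{7} = - \frac{O E^{2} + 1}{7} = - \frac{1 + O E^{2}}{7} = - \frac{1}{7} - \frac{O E^{2}}{7}$)
$N{\left(-84,-69 \right)} - 47101 = \left(- \frac{1}{7} - - 12 \left(-69\right)^{2}\right) - 47101 = \left(- \frac{1}{7} - \left(-12\right) 4761\right) - 47101 = \left(- \frac{1}{7} + 57132\right) - 47101 = \frac{399923}{7} - 47101 = \frac{70216}{7}$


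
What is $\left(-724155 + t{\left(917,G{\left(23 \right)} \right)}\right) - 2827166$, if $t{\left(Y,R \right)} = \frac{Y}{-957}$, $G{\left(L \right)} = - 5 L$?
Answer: $- \frac{3398615114}{957} \approx -3.5513 \cdot 10^{6}$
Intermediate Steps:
$t{\left(Y,R \right)} = - \frac{Y}{957}$ ($t{\left(Y,R \right)} = Y \left(- \frac{1}{957}\right) = - \frac{Y}{957}$)
$\left(-724155 + t{\left(917,G{\left(23 \right)} \right)}\right) - 2827166 = \left(-724155 - \frac{917}{957}\right) - 2827166 = - \frac{693017252}{957} - 2827166 = - \frac{3398615114}{957}$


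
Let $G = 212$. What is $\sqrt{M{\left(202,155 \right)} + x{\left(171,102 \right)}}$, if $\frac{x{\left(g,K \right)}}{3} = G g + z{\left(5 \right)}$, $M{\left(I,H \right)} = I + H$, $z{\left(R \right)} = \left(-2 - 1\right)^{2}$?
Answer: $2 \sqrt{27285} \approx 330.36$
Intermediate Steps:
$z{\left(R \right)} = 9$ ($z{\left(R \right)} = \left(-3\right)^{2} = 9$)
$M{\left(I,H \right)} = H + I$
$x{\left(g,K \right)} = 27 + 636 g$ ($x{\left(g,K \right)} = 3 \left(212 g + 9\right) = 3 \left(9 + 212 g\right) = 27 + 636 g$)
$\sqrt{M{\left(202,155 \right)} + x{\left(171,102 \right)}} = \sqrt{\left(155 + 202\right) + \left(27 + 636 \cdot 171\right)} = \sqrt{357 + \left(27 + 108756\right)} = \sqrt{357 + 108783} = \sqrt{109140} = 2 \sqrt{27285}$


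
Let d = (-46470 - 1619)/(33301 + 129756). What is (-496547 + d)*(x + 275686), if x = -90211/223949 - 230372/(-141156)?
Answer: -16036607898785730033535712/117148097991807 ≈ -1.3689e+11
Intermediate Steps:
d = -48089/163057 ≈ -0.29492
x = 883130798/718448751 (x = -90211*1/223949 - 230372*(-1/141156) = -8201/20359 + 57593/35289 = 883130798/718448751 ≈ 1.2292)
(-496547 + d)*(x + 275686) = (-496547 - 48089/163057)*(883130798/718448751 + 275686) = -80965512268/163057*198067145498984/718448751 = -16036607898785730033535712/117148097991807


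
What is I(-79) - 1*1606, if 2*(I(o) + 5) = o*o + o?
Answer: 1470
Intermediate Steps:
I(o) = -5 + o/2 + o²/2 (I(o) = -5 + (o*o + o)/2 = -5 + (o² + o)/2 = -5 + (o + o²)/2 = -5 + (o/2 + o²/2) = -5 + o/2 + o²/2)
I(-79) - 1*1606 = (-5 + (½)*(-79) + (½)*(-79)²) - 1*1606 = (-5 - 79/2 + (½)*6241) - 1606 = (-5 - 79/2 + 6241/2) - 1606 = 3076 - 1606 = 1470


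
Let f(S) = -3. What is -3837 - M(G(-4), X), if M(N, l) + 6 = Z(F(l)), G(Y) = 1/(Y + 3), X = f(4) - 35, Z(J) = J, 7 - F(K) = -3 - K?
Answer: -3803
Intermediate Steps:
F(K) = 10 + K (F(K) = 7 - (-3 - K) = 7 + (3 + K) = 10 + K)
X = -38 (X = -3 - 35 = -38)
G(Y) = 1/(3 + Y)
M(N, l) = 4 + l (M(N, l) = -6 + (10 + l) = 4 + l)
-3837 - M(G(-4), X) = -3837 - (4 - 38) = -3837 - 1*(-34) = -3837 + 34 = -3803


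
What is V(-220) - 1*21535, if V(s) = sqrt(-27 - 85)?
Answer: -21535 + 4*I*sqrt(7) ≈ -21535.0 + 10.583*I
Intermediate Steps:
V(s) = 4*I*sqrt(7) (V(s) = sqrt(-112) = 4*I*sqrt(7))
V(-220) - 1*21535 = 4*I*sqrt(7) - 1*21535 = 4*I*sqrt(7) - 21535 = -21535 + 4*I*sqrt(7)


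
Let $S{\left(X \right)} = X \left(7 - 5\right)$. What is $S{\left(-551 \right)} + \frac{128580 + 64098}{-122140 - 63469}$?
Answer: $- \frac{204733796}{185609} \approx -1103.0$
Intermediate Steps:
$S{\left(X \right)} = 2 X$ ($S{\left(X \right)} = X 2 = 2 X$)
$S{\left(-551 \right)} + \frac{128580 + 64098}{-122140 - 63469} = 2 \left(-551\right) + \frac{128580 + 64098}{-122140 - 63469} = -1102 + \frac{192678}{-185609} = -1102 + 192678 \left(- \frac{1}{185609}\right) = -1102 - \frac{192678}{185609} = - \frac{204733796}{185609}$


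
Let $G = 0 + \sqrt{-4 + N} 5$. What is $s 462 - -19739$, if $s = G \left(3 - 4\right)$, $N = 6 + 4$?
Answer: $19739 - 2310 \sqrt{6} \approx 14081.0$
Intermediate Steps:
$N = 10$
$G = 5 \sqrt{6}$ ($G = 0 + \sqrt{-4 + 10} \cdot 5 = 0 + \sqrt{6} \cdot 5 = 0 + 5 \sqrt{6} = 5 \sqrt{6} \approx 12.247$)
$s = - 5 \sqrt{6}$ ($s = 5 \sqrt{6} \left(3 - 4\right) = 5 \sqrt{6} \left(-1\right) = - 5 \sqrt{6} \approx -12.247$)
$s 462 - -19739 = - 5 \sqrt{6} \cdot 462 - -19739 = - 2310 \sqrt{6} + 19739 = 19739 - 2310 \sqrt{6}$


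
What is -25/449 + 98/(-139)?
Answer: -47477/62411 ≈ -0.76072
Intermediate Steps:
-25/449 + 98/(-139) = -25*1/449 + 98*(-1/139) = -25/449 - 98/139 = -47477/62411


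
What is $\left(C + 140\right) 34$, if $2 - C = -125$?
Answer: $9078$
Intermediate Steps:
$C = 127$ ($C = 2 - -125 = 2 + 125 = 127$)
$\left(C + 140\right) 34 = \left(127 + 140\right) 34 = 267 \cdot 34 = 9078$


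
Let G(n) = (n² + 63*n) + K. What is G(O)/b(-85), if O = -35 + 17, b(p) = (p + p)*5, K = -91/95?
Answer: 77041/80750 ≈ 0.95407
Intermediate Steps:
K = -91/95 (K = -91*1/95 = -91/95 ≈ -0.95789)
b(p) = 10*p (b(p) = (2*p)*5 = 10*p)
O = -18
G(n) = -91/95 + n² + 63*n (G(n) = (n² + 63*n) - 91/95 = -91/95 + n² + 63*n)
G(O)/b(-85) = (-91/95 + (-18)² + 63*(-18))/((10*(-85))) = (-91/95 + 324 - 1134)/(-850) = -77041/95*(-1/850) = 77041/80750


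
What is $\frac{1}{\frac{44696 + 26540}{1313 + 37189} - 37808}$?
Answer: $- \frac{19251}{727806190} \approx -2.6451 \cdot 10^{-5}$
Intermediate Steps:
$\frac{1}{\frac{44696 + 26540}{1313 + 37189} - 37808} = \frac{1}{\frac{71236}{38502} - 37808} = \frac{1}{71236 \cdot \frac{1}{38502} - 37808} = \frac{1}{\frac{35618}{19251} - 37808} = \frac{1}{- \frac{727806190}{19251}} = - \frac{19251}{727806190}$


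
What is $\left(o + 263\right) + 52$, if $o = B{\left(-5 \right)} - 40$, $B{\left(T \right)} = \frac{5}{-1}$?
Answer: $270$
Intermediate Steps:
$B{\left(T \right)} = -5$ ($B{\left(T \right)} = 5 \left(-1\right) = -5$)
$o = -45$ ($o = -5 - 40 = -45$)
$\left(o + 263\right) + 52 = \left(-45 + 263\right) + 52 = 218 + 52 = 270$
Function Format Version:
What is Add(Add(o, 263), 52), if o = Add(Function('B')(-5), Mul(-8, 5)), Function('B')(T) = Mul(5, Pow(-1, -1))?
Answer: 270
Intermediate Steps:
Function('B')(T) = -5 (Function('B')(T) = Mul(5, -1) = -5)
o = -45 (o = Add(-5, Mul(-8, 5)) = Add(-5, -40) = -45)
Add(Add(o, 263), 52) = Add(Add(-45, 263), 52) = Add(218, 52) = 270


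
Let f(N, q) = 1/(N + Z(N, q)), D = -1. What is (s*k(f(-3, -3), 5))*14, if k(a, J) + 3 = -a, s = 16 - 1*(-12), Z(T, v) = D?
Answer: -1078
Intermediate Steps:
Z(T, v) = -1
f(N, q) = 1/(-1 + N) (f(N, q) = 1/(N - 1) = 1/(-1 + N))
s = 28 (s = 16 + 12 = 28)
k(a, J) = -3 - a
(s*k(f(-3, -3), 5))*14 = (28*(-3 - 1/(-1 - 3)))*14 = (28*(-3 - 1/(-4)))*14 = (28*(-3 - 1*(-¼)))*14 = (28*(-3 + ¼))*14 = (28*(-11/4))*14 = -77*14 = -1078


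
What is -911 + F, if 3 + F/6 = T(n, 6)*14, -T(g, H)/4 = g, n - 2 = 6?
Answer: -3617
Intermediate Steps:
n = 8 (n = 2 + 6 = 8)
T(g, H) = -4*g
F = -2706 (F = -18 + 6*(-4*8*14) = -18 + 6*(-32*14) = -18 + 6*(-448) = -18 - 2688 = -2706)
-911 + F = -911 - 2706 = -3617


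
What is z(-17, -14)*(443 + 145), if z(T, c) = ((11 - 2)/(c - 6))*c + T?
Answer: -31458/5 ≈ -6291.6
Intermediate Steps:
z(T, c) = T + 9*c/(-6 + c) (z(T, c) = (9/(-6 + c))*c + T = 9*c/(-6 + c) + T = T + 9*c/(-6 + c))
z(-17, -14)*(443 + 145) = ((-6*(-17) + 9*(-14) - 17*(-14))/(-6 - 14))*(443 + 145) = ((102 - 126 + 238)/(-20))*588 = -1/20*214*588 = -107/10*588 = -31458/5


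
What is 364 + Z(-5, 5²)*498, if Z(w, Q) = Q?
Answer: 12814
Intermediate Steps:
364 + Z(-5, 5²)*498 = 364 + 5²*498 = 364 + 25*498 = 364 + 12450 = 12814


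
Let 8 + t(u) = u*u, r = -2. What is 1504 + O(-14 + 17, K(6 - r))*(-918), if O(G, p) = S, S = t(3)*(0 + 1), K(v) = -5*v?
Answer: 586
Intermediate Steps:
t(u) = -8 + u² (t(u) = -8 + u*u = -8 + u²)
S = 1 (S = (-8 + 3²)*(0 + 1) = (-8 + 9)*1 = 1*1 = 1)
O(G, p) = 1
1504 + O(-14 + 17, K(6 - r))*(-918) = 1504 + 1*(-918) = 1504 - 918 = 586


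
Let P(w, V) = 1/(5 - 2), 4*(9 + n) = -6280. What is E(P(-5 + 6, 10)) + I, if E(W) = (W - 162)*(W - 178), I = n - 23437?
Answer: 33361/9 ≈ 3706.8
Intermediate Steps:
n = -1579 (n = -9 + (¼)*(-6280) = -9 - 1570 = -1579)
P(w, V) = ⅓ (P(w, V) = 1/3 = ⅓)
I = -25016 (I = -1579 - 23437 = -25016)
E(W) = (-178 + W)*(-162 + W) (E(W) = (-162 + W)*(-178 + W) = (-178 + W)*(-162 + W))
E(P(-5 + 6, 10)) + I = (28836 + (⅓)² - 340*⅓) - 25016 = (28836 + ⅑ - 340/3) - 25016 = 258505/9 - 25016 = 33361/9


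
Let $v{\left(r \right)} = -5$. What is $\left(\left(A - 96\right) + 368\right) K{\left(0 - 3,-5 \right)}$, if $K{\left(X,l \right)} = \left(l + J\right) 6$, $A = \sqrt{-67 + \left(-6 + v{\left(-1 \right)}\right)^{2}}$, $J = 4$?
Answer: $-1632 - 18 \sqrt{6} \approx -1676.1$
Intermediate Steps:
$A = 3 \sqrt{6}$ ($A = \sqrt{-67 + \left(-6 - 5\right)^{2}} = \sqrt{-67 + \left(-11\right)^{2}} = \sqrt{-67 + 121} = \sqrt{54} = 3 \sqrt{6} \approx 7.3485$)
$K{\left(X,l \right)} = 24 + 6 l$ ($K{\left(X,l \right)} = \left(l + 4\right) 6 = \left(4 + l\right) 6 = 24 + 6 l$)
$\left(\left(A - 96\right) + 368\right) K{\left(0 - 3,-5 \right)} = \left(\left(3 \sqrt{6} - 96\right) + 368\right) \left(24 + 6 \left(-5\right)\right) = \left(\left(-96 + 3 \sqrt{6}\right) + 368\right) \left(24 - 30\right) = \left(272 + 3 \sqrt{6}\right) \left(-6\right) = -1632 - 18 \sqrt{6}$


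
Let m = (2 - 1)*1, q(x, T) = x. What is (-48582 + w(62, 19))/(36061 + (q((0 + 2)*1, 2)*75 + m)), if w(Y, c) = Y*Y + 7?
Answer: -44731/36212 ≈ -1.2353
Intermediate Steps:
w(Y, c) = 7 + Y² (w(Y, c) = Y² + 7 = 7 + Y²)
m = 1 (m = 1*1 = 1)
(-48582 + w(62, 19))/(36061 + (q((0 + 2)*1, 2)*75 + m)) = (-48582 + (7 + 62²))/(36061 + (((0 + 2)*1)*75 + 1)) = (-48582 + (7 + 3844))/(36061 + ((2*1)*75 + 1)) = (-48582 + 3851)/(36061 + (2*75 + 1)) = -44731/(36061 + (150 + 1)) = -44731/(36061 + 151) = -44731/36212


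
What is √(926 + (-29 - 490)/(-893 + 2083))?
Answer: √1310690990/1190 ≈ 30.423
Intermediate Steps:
√(926 + (-29 - 490)/(-893 + 2083)) = √(926 - 519/1190) = √(1101421/1190) = √1310690990/1190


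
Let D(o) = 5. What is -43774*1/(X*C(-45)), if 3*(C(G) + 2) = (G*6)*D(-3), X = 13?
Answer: 21887/2938 ≈ 7.4496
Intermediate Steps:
C(G) = -2 + 10*G (C(G) = -2 + ((G*6)*5)/3 = -2 + ((6*G)*5)/3 = -2 + (30*G)/3 = -2 + 10*G)
-43774*1/(X*C(-45)) = -43774*1/(13*(-2 + 10*(-45))) = -43774*1/(13*(-2 - 450)) = -43774/((-452*13)) = -43774/(-5876) = -43774*(-1/5876) = 21887/2938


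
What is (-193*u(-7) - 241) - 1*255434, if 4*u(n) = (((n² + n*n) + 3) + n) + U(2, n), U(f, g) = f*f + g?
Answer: -1040263/4 ≈ -2.6007e+5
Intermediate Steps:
U(f, g) = g + f² (U(f, g) = f² + g = g + f²)
u(n) = 7/4 + n/2 + n²/2 (u(n) = ((((n² + n*n) + 3) + n) + (n + 2²))/4 = ((((n² + n²) + 3) + n) + (n + 4))/4 = (((2*n² + 3) + n) + (4 + n))/4 = (((3 + 2*n²) + n) + (4 + n))/4 = ((3 + n + 2*n²) + (4 + n))/4 = (7 + 2*n + 2*n²)/4 = 7/4 + n/2 + n²/2)
(-193*u(-7) - 241) - 1*255434 = (-193*(7/4 + (½)*(-7) + (½)*(-7)²) - 241) - 1*255434 = (-193*(7/4 - 7/2 + (½)*49) - 241) - 255434 = (-193*(7/4 - 7/2 + 49/2) - 241) - 255434 = (-193*91/4 - 241) - 255434 = (-17563/4 - 241) - 255434 = -18527/4 - 255434 = -1040263/4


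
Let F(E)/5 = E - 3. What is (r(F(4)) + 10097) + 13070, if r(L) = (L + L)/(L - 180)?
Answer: 810843/35 ≈ 23167.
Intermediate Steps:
F(E) = -15 + 5*E (F(E) = 5*(E - 3) = 5*(-3 + E) = -15 + 5*E)
r(L) = 2*L/(-180 + L) (r(L) = (2*L)/(-180 + L) = 2*L/(-180 + L))
(r(F(4)) + 10097) + 13070 = (2*(-15 + 5*4)/(-180 + (-15 + 5*4)) + 10097) + 13070 = (2*(-15 + 20)/(-180 + (-15 + 20)) + 10097) + 13070 = (2*5/(-180 + 5) + 10097) + 13070 = (2*5/(-175) + 10097) + 13070 = (2*5*(-1/175) + 10097) + 13070 = (-2/35 + 10097) + 13070 = 353393/35 + 13070 = 810843/35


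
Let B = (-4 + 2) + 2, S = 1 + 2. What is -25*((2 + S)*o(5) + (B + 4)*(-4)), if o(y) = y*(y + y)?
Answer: -5850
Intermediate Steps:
o(y) = 2*y² (o(y) = y*(2*y) = 2*y²)
S = 3
B = 0 (B = -2 + 2 = 0)
-25*((2 + S)*o(5) + (B + 4)*(-4)) = -25*((2 + 3)*(2*5²) + (0 + 4)*(-4)) = -25*(5*(2*25) + 4*(-4)) = -25*(5*50 - 16) = -25*(250 - 16) = -25*234 = -5850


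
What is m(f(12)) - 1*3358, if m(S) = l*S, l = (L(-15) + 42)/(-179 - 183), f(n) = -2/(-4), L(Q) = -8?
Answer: -1215613/362 ≈ -3358.0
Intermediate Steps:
f(n) = ½ (f(n) = -2*(-¼) = ½)
l = -17/181 (l = (-8 + 42)/(-179 - 183) = 34/(-362) = 34*(-1/362) = -17/181 ≈ -0.093923)
m(S) = -17*S/181
m(f(12)) - 1*3358 = -17/181*½ - 1*3358 = -17/362 - 3358 = -1215613/362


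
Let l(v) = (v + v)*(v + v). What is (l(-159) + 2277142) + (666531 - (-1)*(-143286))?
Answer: 2901511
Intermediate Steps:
l(v) = 4*v**2 (l(v) = (2*v)*(2*v) = 4*v**2)
(l(-159) + 2277142) + (666531 - (-1)*(-143286)) = (4*(-159)**2 + 2277142) + (666531 - (-1)*(-143286)) = (4*25281 + 2277142) + (666531 - 1*143286) = (101124 + 2277142) + (666531 - 143286) = 2378266 + 523245 = 2901511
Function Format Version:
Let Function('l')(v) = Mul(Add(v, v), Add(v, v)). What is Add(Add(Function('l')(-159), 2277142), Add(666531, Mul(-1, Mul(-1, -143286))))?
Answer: 2901511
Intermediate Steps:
Function('l')(v) = Mul(4, Pow(v, 2)) (Function('l')(v) = Mul(Mul(2, v), Mul(2, v)) = Mul(4, Pow(v, 2)))
Add(Add(Function('l')(-159), 2277142), Add(666531, Mul(-1, Mul(-1, -143286)))) = Add(Add(Mul(4, Pow(-159, 2)), 2277142), Add(666531, Mul(-1, Mul(-1, -143286)))) = Add(Add(Mul(4, 25281), 2277142), Add(666531, Mul(-1, 143286))) = Add(Add(101124, 2277142), Add(666531, -143286)) = Add(2378266, 523245) = 2901511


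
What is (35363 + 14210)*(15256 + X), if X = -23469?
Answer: -407143049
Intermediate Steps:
(35363 + 14210)*(15256 + X) = (35363 + 14210)*(15256 - 23469) = 49573*(-8213) = -407143049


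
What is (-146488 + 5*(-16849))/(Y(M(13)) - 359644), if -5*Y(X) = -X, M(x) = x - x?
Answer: 230733/359644 ≈ 0.64156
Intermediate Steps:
M(x) = 0
Y(X) = X/5 (Y(X) = -(-1)*X/5 = X/5)
(-146488 + 5*(-16849))/(Y(M(13)) - 359644) = (-146488 + 5*(-16849))/((⅕)*0 - 359644) = (-146488 - 84245)/(0 - 359644) = -230733/(-359644) = -230733*(-1/359644) = 230733/359644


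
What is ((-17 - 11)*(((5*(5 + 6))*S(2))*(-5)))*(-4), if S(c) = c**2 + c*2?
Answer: -246400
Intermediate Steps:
S(c) = c**2 + 2*c
((-17 - 11)*(((5*(5 + 6))*S(2))*(-5)))*(-4) = ((-17 - 11)*(((5*(5 + 6))*(2*(2 + 2)))*(-5)))*(-4) = -28*(5*11)*(2*4)*(-5)*(-4) = -28*55*8*(-5)*(-4) = -12320*(-5)*(-4) = -28*(-2200)*(-4) = 61600*(-4) = -246400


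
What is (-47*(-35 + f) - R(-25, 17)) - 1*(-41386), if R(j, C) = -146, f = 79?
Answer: 39464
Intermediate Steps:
(-47*(-35 + f) - R(-25, 17)) - 1*(-41386) = (-47*(-35 + 79) - 1*(-146)) - 1*(-41386) = (-47*44 + 146) + 41386 = (-2068 + 146) + 41386 = -1922 + 41386 = 39464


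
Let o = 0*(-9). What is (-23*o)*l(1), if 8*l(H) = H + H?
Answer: 0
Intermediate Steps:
l(H) = H/4 (l(H) = (H + H)/8 = (2*H)/8 = H/4)
o = 0
(-23*o)*l(1) = (-23*0)*((1/4)*1) = 0*(1/4) = 0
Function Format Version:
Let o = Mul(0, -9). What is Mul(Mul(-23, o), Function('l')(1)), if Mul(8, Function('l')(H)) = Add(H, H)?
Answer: 0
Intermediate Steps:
Function('l')(H) = Mul(Rational(1, 4), H) (Function('l')(H) = Mul(Rational(1, 8), Add(H, H)) = Mul(Rational(1, 8), Mul(2, H)) = Mul(Rational(1, 4), H))
o = 0
Mul(Mul(-23, o), Function('l')(1)) = Mul(Mul(-23, 0), Mul(Rational(1, 4), 1)) = Mul(0, Rational(1, 4)) = 0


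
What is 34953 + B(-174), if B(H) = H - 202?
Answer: 34577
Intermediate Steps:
B(H) = -202 + H
34953 + B(-174) = 34953 + (-202 - 174) = 34953 - 376 = 34577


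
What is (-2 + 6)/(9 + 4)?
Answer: 4/13 ≈ 0.30769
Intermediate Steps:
(-2 + 6)/(9 + 4) = 4/13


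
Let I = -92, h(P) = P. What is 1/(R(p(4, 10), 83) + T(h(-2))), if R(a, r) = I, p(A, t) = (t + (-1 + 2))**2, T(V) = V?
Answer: -1/94 ≈ -0.010638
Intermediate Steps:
p(A, t) = (1 + t)**2 (p(A, t) = (t + 1)**2 = (1 + t)**2)
R(a, r) = -92
1/(R(p(4, 10), 83) + T(h(-2))) = 1/(-92 - 2) = 1/(-94) = -1/94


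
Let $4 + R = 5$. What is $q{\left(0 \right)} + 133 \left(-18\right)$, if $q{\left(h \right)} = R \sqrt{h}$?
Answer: $-2394$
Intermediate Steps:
$R = 1$ ($R = -4 + 5 = 1$)
$q{\left(h \right)} = \sqrt{h}$ ($q{\left(h \right)} = 1 \sqrt{h} = \sqrt{h}$)
$q{\left(0 \right)} + 133 \left(-18\right) = \sqrt{0} + 133 \left(-18\right) = 0 - 2394 = -2394$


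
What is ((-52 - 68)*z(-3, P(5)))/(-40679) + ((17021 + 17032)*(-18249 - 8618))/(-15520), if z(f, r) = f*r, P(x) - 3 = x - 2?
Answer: 37217262941529/631338080 ≈ 58950.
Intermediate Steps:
P(x) = 1 + x (P(x) = 3 + (x - 2) = 3 + (-2 + x) = 1 + x)
((-52 - 68)*z(-3, P(5)))/(-40679) + ((17021 + 17032)*(-18249 - 8618))/(-15520) = ((-52 - 68)*(-3*(1 + 5)))/(-40679) + ((17021 + 17032)*(-18249 - 8618))/(-15520) = -(-360)*6*(-1/40679) + (34053*(-26867))*(-1/15520) = -120*(-18)*(-1/40679) - 914901951*(-1/15520) = 2160*(-1/40679) + 914901951/15520 = -2160/40679 + 914901951/15520 = 37217262941529/631338080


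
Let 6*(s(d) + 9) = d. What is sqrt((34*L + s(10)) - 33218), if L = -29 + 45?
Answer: 2*I*sqrt(73533)/3 ≈ 180.78*I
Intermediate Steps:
s(d) = -9 + d/6
L = 16
sqrt((34*L + s(10)) - 33218) = sqrt((34*16 + (-9 + (1/6)*10)) - 33218) = sqrt((544 + (-9 + 5/3)) - 33218) = sqrt((544 - 22/3) - 33218) = sqrt(1610/3 - 33218) = sqrt(-98044/3) = 2*I*sqrt(73533)/3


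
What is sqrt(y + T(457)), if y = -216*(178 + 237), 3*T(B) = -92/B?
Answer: 2*I*sqrt(42122786343)/1371 ≈ 299.4*I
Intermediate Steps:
T(B) = -92/(3*B) (T(B) = (-92/B)/3 = -92/(3*B))
y = -89640 (y = -216*415 = -89640)
sqrt(y + T(457)) = sqrt(-89640 - 92/3/457) = sqrt(-89640 - 92/3*1/457) = sqrt(-89640 - 92/1371) = sqrt(-122896532/1371) = 2*I*sqrt(42122786343)/1371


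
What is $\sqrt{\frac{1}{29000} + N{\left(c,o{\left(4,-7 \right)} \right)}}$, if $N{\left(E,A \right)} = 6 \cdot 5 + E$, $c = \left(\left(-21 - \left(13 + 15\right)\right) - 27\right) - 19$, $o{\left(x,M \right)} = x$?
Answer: $\frac{i \sqrt{546649710}}{2900} \approx 8.0623 i$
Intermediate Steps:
$c = -95$ ($c = \left(\left(-21 - 28\right) - 27\right) - 19 = \left(-49 - 27\right) - 19 = -76 - 19 = -95$)
$N{\left(E,A \right)} = 30 + E$
$\sqrt{\frac{1}{29000} + N{\left(c,o{\left(4,-7 \right)} \right)}} = \sqrt{\frac{1}{29000} + \left(30 - 95\right)} = \sqrt{\frac{1}{29000} - 65} = \sqrt{- \frac{1884999}{29000}} = \frac{i \sqrt{546649710}}{2900}$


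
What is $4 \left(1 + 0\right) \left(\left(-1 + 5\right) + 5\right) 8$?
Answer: $288$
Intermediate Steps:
$4 \left(1 + 0\right) \left(\left(-1 + 5\right) + 5\right) 8 = 4 \cdot 1 \left(4 + 5\right) 8 = 4 \cdot 9 \cdot 8 = 36 \cdot 8 = 288$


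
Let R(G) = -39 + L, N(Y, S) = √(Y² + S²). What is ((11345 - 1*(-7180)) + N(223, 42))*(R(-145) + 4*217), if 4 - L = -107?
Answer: 17413500 + 940*√51493 ≈ 1.7627e+7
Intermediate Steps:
L = 111 (L = 4 - 1*(-107) = 4 + 107 = 111)
N(Y, S) = √(S² + Y²)
R(G) = 72 (R(G) = -39 + 111 = 72)
((11345 - 1*(-7180)) + N(223, 42))*(R(-145) + 4*217) = ((11345 - 1*(-7180)) + √(42² + 223²))*(72 + 4*217) = ((11345 + 7180) + √(1764 + 49729))*(72 + 868) = (18525 + √51493)*940 = 17413500 + 940*√51493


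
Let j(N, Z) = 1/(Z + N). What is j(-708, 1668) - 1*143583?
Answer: -137839679/960 ≈ -1.4358e+5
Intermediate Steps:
j(N, Z) = 1/(N + Z)
j(-708, 1668) - 1*143583 = 1/(-708 + 1668) - 1*143583 = 1/960 - 143583 = -137839679/960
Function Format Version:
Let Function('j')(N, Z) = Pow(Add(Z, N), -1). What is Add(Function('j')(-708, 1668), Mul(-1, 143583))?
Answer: Rational(-137839679, 960) ≈ -1.4358e+5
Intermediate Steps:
Function('j')(N, Z) = Pow(Add(N, Z), -1)
Add(Function('j')(-708, 1668), Mul(-1, 143583)) = Add(Pow(Add(-708, 1668), -1), Mul(-1, 143583)) = Add(Pow(960, -1), -143583) = Add(Rational(1, 960), -143583) = Rational(-137839679, 960)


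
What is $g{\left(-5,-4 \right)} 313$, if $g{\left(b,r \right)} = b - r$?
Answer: $-313$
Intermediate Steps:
$g{\left(-5,-4 \right)} 313 = \left(-5 - -4\right) 313 = \left(-5 + 4\right) 313 = \left(-1\right) 313 = -313$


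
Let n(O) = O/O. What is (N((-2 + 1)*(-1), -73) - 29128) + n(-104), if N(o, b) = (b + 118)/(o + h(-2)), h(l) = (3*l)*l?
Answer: -378606/13 ≈ -29124.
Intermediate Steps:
h(l) = 3*l²
N(o, b) = (118 + b)/(12 + o) (N(o, b) = (b + 118)/(o + 3*(-2)²) = (118 + b)/(o + 3*4) = (118 + b)/(o + 12) = (118 + b)/(12 + o))
n(O) = 1
(N((-2 + 1)*(-1), -73) - 29128) + n(-104) = ((118 - 73)/(12 + (-2 + 1)*(-1)) - 29128) + 1 = (45/(12 - 1*(-1)) - 29128) + 1 = (45/(12 + 1) - 29128) + 1 = (45/13 - 29128) + 1 = -378619/13 + 1 = -378606/13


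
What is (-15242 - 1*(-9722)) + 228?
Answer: -5292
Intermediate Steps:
(-15242 - 1*(-9722)) + 228 = (-15242 + 9722) + 228 = -5520 + 228 = -5292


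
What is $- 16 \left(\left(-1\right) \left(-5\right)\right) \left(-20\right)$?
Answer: $1600$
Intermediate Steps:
$- 16 \left(\left(-1\right) \left(-5\right)\right) \left(-20\right) = \left(-16\right) 5 \left(-20\right) = \left(-80\right) \left(-20\right) = 1600$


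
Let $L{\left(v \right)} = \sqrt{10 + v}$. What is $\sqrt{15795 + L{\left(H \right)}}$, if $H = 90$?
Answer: $\sqrt{15805} \approx 125.72$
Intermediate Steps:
$\sqrt{15795 + L{\left(H \right)}} = \sqrt{15795 + \sqrt{10 + 90}} = \sqrt{15795 + \sqrt{100}} = \sqrt{15795 + 10} = \sqrt{15805}$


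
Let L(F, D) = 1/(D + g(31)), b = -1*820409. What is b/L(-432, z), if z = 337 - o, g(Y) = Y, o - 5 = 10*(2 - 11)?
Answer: -371645277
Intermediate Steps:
o = -85 (o = 5 + 10*(2 - 11) = 5 + 10*(-9) = 5 - 90 = -85)
b = -820409
z = 422 (z = 337 - 1*(-85) = 337 + 85 = 422)
L(F, D) = 1/(31 + D) (L(F, D) = 1/(D + 31) = 1/(31 + D))
b/L(-432, z) = -820409/(1/(31 + 422)) = -820409/(1/453) = -820409/1/453 = -820409*453 = -371645277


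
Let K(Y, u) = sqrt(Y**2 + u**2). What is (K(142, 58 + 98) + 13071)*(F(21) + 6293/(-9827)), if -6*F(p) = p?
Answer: -34311375/634 - 13125*sqrt(445)/317 ≈ -54992.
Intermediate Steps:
F(p) = -p/6
(K(142, 58 + 98) + 13071)*(F(21) + 6293/(-9827)) = (sqrt(142**2 + (58 + 98)**2) + 13071)*(-1/6*21 + 6293/(-9827)) = (sqrt(20164 + 156**2) + 13071)*(-7/2 + 6293*(-1/9827)) = (sqrt(20164 + 24336) + 13071)*(-7/2 - 203/317) = (sqrt(44500) + 13071)*(-2625/634) = (10*sqrt(445) + 13071)*(-2625/634) = (13071 + 10*sqrt(445))*(-2625/634) = -34311375/634 - 13125*sqrt(445)/317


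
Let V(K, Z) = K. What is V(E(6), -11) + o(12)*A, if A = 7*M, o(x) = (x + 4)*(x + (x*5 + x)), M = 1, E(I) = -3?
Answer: 9405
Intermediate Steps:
o(x) = 7*x*(4 + x) (o(x) = (4 + x)*(x + (5*x + x)) = (4 + x)*(x + 6*x) = (4 + x)*(7*x) = 7*x*(4 + x))
A = 7 (A = 7*1 = 7)
V(E(6), -11) + o(12)*A = -3 + (7*12*(4 + 12))*7 = -3 + (7*12*16)*7 = -3 + 1344*7 = -3 + 9408 = 9405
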